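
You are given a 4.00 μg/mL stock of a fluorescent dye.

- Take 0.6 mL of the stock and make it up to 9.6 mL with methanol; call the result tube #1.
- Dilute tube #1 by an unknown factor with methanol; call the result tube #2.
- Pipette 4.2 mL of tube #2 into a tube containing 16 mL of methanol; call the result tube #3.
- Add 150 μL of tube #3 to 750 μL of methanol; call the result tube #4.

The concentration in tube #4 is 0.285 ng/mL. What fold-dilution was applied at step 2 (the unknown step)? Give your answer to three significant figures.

30.4-fold

Step 1: 0.6 mL brought to 9.6 mL → factor 9.6/0.6 = 16
Step 2: unknown factor x
Step 3: 4.2 mL + 16 mL = 20.2 mL total → factor 20.2/4.2 = 4.8095
Step 4: 150 μL + 750 μL = 900 μL total → factor 900/150 = 6
Product of known-step factors = 461.71
Overall factor = 4.00 μg/mL / (0.285 ng/mL) = 14035
x = 14035 / 461.71 = 30.4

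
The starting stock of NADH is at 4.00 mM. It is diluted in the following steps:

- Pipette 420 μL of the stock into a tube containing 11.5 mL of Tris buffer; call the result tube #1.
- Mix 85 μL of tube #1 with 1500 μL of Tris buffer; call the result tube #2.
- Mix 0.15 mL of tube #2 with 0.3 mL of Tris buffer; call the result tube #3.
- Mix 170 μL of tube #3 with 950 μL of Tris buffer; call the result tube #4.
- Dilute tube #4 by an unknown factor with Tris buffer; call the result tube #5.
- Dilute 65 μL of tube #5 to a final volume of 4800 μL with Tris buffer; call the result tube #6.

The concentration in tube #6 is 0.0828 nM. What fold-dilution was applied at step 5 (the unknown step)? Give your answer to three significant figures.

Step 1: 420 μL + 11.5 mL = 11920 μL total → factor 11920/420 = 28.381
Step 2: 85 μL + 1500 μL = 1585 μL total → factor 1585/85 = 18.647
Step 3: 0.15 mL + 0.3 mL = 0.45 mL total → factor 0.45/0.15 = 3
Step 4: 170 μL + 950 μL = 1120 μL total → factor 1120/170 = 6.5882
Step 5: unknown factor x
Step 6: 65 μL brought to 4800 μL → factor 4800/65 = 73.846
Product of known-step factors = 7.7242 × 10^5
Overall factor = 4.00 mM / (0.0828 nM) = 4.8309 × 10^7
x = 4.8309 × 10^7 / 7.7242 × 10^5 = 62.5

62.5-fold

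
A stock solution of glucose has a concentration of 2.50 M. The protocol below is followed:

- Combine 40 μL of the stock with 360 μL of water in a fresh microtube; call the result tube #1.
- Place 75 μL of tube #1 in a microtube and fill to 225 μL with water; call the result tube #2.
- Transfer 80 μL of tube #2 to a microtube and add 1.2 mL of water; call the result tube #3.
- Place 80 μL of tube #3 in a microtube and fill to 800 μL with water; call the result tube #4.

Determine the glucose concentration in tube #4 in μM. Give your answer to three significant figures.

Step 1: 40 μL + 360 μL = 400 μL total → factor 400/40 = 10
Step 2: 75 μL brought to 225 μL → factor 225/75 = 3
Step 3: 80 μL + 1.2 mL = 1280 μL total → factor 1280/80 = 16
Step 4: 80 μL brought to 800 μL → factor 800/80 = 10
Overall dilution factor = 10 × 3 × 16 × 10 = 4800
Final = 2.50 M / 4800 = 0.0005208 M = 521 μM

521 μM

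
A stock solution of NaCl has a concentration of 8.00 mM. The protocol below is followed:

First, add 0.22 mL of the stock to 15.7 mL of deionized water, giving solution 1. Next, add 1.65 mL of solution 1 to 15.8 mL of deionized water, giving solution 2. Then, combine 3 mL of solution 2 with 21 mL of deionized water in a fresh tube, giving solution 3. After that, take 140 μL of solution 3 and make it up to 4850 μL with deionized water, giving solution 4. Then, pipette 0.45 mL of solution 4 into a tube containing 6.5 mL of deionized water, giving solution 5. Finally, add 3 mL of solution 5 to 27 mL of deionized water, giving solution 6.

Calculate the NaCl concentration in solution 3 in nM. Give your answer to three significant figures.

Step 1: 0.22 mL + 15.7 mL = 15.92 mL total → factor 15.92/0.22 = 72.364
Step 2: 1.65 mL + 15.8 mL = 17.45 mL total → factor 17.45/1.65 = 10.576
Step 3: 3 mL + 21 mL = 24 mL total → factor 24/3 = 8
Dilution factor through solution 3 = 72.364 × 10.576 × 8 = 6122.4
[solution 3] = 8.00 mM / 6122.4 = 0.001307 mM = 1.31 × 10^3 nM

1.31 × 10^3 nM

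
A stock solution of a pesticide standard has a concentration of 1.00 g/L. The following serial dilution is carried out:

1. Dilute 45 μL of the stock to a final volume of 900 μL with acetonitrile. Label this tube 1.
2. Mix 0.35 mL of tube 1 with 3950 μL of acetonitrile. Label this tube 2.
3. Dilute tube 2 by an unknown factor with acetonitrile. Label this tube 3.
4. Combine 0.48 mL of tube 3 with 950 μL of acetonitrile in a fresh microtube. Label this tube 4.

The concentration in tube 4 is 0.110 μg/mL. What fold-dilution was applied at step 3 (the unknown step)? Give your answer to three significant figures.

Step 1: 45 μL brought to 900 μL → factor 900/45 = 20
Step 2: 0.35 mL + 3950 μL = 4.3 mL total → factor 4.3/0.35 = 12.286
Step 3: unknown factor x
Step 4: 0.48 mL + 950 μL = 1.43 mL total → factor 1.43/0.48 = 2.9792
Product of known-step factors = 732.02
Overall factor = 1.00 g/L / (0.110 μg/mL) = 9090.9
x = 9090.9 / 732.02 = 12.4

12.4-fold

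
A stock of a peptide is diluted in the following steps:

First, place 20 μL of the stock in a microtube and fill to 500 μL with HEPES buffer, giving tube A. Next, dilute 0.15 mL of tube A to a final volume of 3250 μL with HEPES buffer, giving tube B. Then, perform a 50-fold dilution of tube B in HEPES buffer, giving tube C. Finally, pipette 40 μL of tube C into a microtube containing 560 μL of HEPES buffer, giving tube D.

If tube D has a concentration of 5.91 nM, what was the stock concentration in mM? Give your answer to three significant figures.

2.40 mM

Step 1: 20 μL brought to 500 μL → factor 500/20 = 25
Step 2: 0.15 mL brought to 3250 μL → factor 3.25/0.15 = 21.667
Step 3: 50-fold → factor 50
Step 4: 40 μL + 560 μL = 600 μL total → factor 600/40 = 15
Overall dilution factor = 25 × 21.667 × 50 × 15 = 4.0625 × 10^5
Stock = 5.91 nM × 4.0625 × 10^5 = 2.401 × 10^6 nM = 2.40 mM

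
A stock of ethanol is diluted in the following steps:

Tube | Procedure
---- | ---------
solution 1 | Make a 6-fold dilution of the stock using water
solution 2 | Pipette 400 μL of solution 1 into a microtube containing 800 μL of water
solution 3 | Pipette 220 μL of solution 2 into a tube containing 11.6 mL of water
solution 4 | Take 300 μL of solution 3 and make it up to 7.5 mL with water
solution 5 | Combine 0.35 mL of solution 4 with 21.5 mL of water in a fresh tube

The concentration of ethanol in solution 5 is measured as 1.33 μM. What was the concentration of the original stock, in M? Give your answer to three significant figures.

Step 1: 6-fold → factor 6
Step 2: 400 μL + 800 μL = 1200 μL total → factor 1200/400 = 3
Step 3: 220 μL + 11.6 mL = 11820 μL total → factor 11820/220 = 53.727
Step 4: 300 μL brought to 7.5 mL → factor 7500/300 = 25
Step 5: 0.35 mL + 21.5 mL = 21.85 mL total → factor 21.85/0.35 = 62.429
Overall dilution factor = 6 × 3 × 53.727 × 25 × 62.429 = 1.5094 × 10^6
Stock = 1.33 μM × 1.5094 × 10^6 = 2.007 × 10^6 μM = 2.01 M

2.01 M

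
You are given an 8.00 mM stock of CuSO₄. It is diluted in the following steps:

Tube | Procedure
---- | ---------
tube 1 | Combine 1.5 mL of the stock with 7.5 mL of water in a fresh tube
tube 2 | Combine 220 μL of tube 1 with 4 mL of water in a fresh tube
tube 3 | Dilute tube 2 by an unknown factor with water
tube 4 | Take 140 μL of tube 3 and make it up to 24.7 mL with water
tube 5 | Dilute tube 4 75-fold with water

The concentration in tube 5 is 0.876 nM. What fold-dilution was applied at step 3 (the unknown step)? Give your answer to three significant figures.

Step 1: 1.5 mL + 7.5 mL = 9 mL total → factor 9/1.5 = 6
Step 2: 220 μL + 4 mL = 4220 μL total → factor 4220/220 = 19.182
Step 3: unknown factor x
Step 4: 140 μL brought to 24.7 mL → factor 24700/140 = 176.43
Step 5: 75-fold → factor 75
Product of known-step factors = 1.5229 × 10^6
Overall factor = 8.00 mM / (0.876 nM) = 9.1324 × 10^6
x = 9.1324 × 10^6 / 1.5229 × 10^6 = 6.00

6.00-fold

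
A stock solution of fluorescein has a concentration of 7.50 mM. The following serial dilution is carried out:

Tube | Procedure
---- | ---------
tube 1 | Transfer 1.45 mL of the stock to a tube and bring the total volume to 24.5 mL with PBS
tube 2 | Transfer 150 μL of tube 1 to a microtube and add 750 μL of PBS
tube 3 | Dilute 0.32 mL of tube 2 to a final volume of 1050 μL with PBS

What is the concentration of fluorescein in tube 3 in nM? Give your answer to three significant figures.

2.25 × 10^4 nM

Step 1: 1.45 mL brought to 24.5 mL → factor 24.5/1.45 = 16.897
Step 2: 150 μL + 750 μL = 900 μL total → factor 900/150 = 6
Step 3: 0.32 mL brought to 1050 μL → factor 1.05/0.32 = 3.2812
Overall dilution factor = 16.897 × 6 × 3.2812 = 332.65
Final = 7.50 mM / 332.65 = 0.02255 mM = 2.25 × 10^4 nM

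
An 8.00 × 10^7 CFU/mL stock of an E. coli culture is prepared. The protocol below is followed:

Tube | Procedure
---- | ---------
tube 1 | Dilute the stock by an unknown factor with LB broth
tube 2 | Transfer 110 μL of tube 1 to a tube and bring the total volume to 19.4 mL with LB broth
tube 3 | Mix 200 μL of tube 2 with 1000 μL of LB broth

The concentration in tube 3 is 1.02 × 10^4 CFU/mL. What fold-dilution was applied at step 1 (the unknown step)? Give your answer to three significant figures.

7.41-fold

Step 1: unknown factor x
Step 2: 110 μL brought to 19.4 mL → factor 19400/110 = 176.36
Step 3: 200 μL + 1000 μL = 1200 μL total → factor 1200/200 = 6
Product of known-step factors = 1058.2
Overall factor = 8.00 × 10^7 CFU/mL / (1.02 × 10^4 CFU/mL) = 7843.1
x = 7843.1 / 1058.2 = 7.41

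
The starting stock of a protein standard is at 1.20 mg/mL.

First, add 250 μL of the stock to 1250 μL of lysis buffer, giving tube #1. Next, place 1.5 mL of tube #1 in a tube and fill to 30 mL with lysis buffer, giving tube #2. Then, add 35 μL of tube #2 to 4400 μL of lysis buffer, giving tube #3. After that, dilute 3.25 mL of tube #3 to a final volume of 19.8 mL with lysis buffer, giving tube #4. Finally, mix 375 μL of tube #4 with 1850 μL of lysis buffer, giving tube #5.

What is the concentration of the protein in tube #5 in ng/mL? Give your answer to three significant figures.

2.18 ng/mL

Step 1: 250 μL + 1250 μL = 1500 μL total → factor 1500/250 = 6
Step 2: 1.5 mL brought to 30 mL → factor 30/1.5 = 20
Step 3: 35 μL + 4400 μL = 4435 μL total → factor 4435/35 = 126.71
Step 4: 3.25 mL brought to 19.8 mL → factor 19.8/3.25 = 6.0923
Step 5: 375 μL + 1850 μL = 2225 μL total → factor 2225/375 = 5.9333
Overall dilution factor = 6 × 20 × 126.71 × 6.0923 × 5.9333 = 5.4965 × 10^5
Final = 1.20 mg/mL / 5.4965 × 10^5 = 2.183 × 10^-6 mg/mL = 2.18 ng/mL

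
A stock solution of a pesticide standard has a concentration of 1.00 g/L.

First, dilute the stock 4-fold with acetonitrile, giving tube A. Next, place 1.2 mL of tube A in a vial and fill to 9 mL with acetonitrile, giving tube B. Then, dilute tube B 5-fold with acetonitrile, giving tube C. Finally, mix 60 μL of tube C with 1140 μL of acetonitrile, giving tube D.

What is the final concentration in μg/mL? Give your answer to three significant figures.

0.333 μg/mL

Step 1: 4-fold → factor 4
Step 2: 1.2 mL brought to 9 mL → factor 9/1.2 = 7.5
Step 3: 5-fold → factor 5
Step 4: 60 μL + 1140 μL = 1200 μL total → factor 1200/60 = 20
Overall dilution factor = 4 × 7.5 × 5 × 20 = 3000
Final = 1.00 g/L / 3000 = 0.0003333 g/L = 0.333 μg/mL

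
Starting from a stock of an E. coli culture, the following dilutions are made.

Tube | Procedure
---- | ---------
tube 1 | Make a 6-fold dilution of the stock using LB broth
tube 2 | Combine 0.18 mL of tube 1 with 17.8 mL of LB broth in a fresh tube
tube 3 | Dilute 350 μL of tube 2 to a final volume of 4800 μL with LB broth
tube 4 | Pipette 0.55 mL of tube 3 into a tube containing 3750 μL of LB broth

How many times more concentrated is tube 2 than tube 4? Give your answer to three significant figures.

Step 1: 6-fold → factor 6
Step 2: 0.18 mL + 17.8 mL = 17.98 mL total → factor 17.98/0.18 = 99.889
Step 3: 350 μL brought to 4800 μL → factor 4800/350 = 13.714
Step 4: 0.55 mL + 3750 μL = 4.3 mL total → factor 4.3/0.55 = 7.8182
Dilution factor to tube 2 = 599.33; to tube 4 = 64261
[tube 2]/[tube 4] = (factor to tube 4)/(factor to tube 2) = 64261/599.33 = 107

107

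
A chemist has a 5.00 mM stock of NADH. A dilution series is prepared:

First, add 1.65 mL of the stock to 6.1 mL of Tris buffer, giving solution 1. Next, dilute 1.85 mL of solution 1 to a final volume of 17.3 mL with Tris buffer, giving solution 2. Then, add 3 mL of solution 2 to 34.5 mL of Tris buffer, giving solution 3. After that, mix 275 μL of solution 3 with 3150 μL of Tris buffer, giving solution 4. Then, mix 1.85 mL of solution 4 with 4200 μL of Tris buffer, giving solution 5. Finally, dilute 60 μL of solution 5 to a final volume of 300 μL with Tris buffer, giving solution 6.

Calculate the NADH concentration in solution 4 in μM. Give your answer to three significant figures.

0.731 μM

Step 1: 1.65 mL + 6.1 mL = 7.75 mL total → factor 7.75/1.65 = 4.697
Step 2: 1.85 mL brought to 17.3 mL → factor 17.3/1.85 = 9.3514
Step 3: 3 mL + 34.5 mL = 37.5 mL total → factor 37.5/3 = 12.5
Step 4: 275 μL + 3150 μL = 3425 μL total → factor 3425/275 = 12.455
Dilution factor through solution 4 = 4.697 × 9.3514 × 12.5 × 12.455 = 6838
[solution 4] = 5.00 mM / 6838 = 0.0007312 mM = 0.731 μM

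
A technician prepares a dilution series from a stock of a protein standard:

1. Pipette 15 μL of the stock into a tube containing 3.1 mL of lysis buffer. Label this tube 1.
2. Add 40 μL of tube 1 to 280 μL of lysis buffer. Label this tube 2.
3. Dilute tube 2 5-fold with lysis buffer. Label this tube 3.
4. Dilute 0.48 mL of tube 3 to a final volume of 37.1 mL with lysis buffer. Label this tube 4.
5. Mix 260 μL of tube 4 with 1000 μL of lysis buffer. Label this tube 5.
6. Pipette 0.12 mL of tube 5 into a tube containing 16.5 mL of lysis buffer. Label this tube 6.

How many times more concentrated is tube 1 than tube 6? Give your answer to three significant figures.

Step 1: 15 μL + 3.1 mL = 3115 μL total → factor 3115/15 = 207.67
Step 2: 40 μL + 280 μL = 320 μL total → factor 320/40 = 8
Step 3: 5-fold → factor 5
Step 4: 0.48 mL brought to 37.1 mL → factor 37.1/0.48 = 77.292
Step 5: 260 μL + 1000 μL = 1260 μL total → factor 1260/260 = 4.8462
Step 6: 0.12 mL + 16.5 mL = 16.62 mL total → factor 16.62/0.12 = 138.5
Dilution factor to tube 1 = 207.67; to tube 6 = 4.3093 × 10^8
[tube 1]/[tube 6] = (factor to tube 6)/(factor to tube 1) = 4.3093 × 10^8/207.67 = 2.08 × 10^6

2.08 × 10^6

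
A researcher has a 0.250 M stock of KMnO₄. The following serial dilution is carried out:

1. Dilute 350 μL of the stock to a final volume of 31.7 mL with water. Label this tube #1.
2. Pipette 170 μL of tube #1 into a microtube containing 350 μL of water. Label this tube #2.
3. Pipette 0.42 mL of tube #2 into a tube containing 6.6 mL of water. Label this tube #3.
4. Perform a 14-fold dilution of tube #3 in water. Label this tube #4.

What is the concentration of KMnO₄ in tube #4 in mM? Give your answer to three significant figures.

Step 1: 350 μL brought to 31.7 mL → factor 31700/350 = 90.571
Step 2: 170 μL + 350 μL = 520 μL total → factor 520/170 = 3.0588
Step 3: 0.42 mL + 6.6 mL = 7.02 mL total → factor 7.02/0.42 = 16.714
Step 4: 14-fold → factor 14
Dilution factor through tube #4 = 90.571 × 3.0588 × 16.714 × 14 = 64828
[tube #4] = 0.250 M / 64828 = 3.856 × 10^-6 M = 0.00386 mM

0.00386 mM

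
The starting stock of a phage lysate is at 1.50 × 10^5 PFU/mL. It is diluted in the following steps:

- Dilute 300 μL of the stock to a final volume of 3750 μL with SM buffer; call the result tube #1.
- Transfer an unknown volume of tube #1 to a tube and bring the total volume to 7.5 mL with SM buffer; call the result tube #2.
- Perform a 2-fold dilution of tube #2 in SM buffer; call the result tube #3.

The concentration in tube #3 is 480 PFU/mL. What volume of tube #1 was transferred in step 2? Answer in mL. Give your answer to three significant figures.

0.600 mL

Step 1: 300 μL brought to 3750 μL → factor 3750/300 = 12.5
Step 2: v brought to 7.5 mL → factor = 7.5 mL/v
Step 3: 2-fold → factor 2
Product of known-step factors = 25
Overall factor = 1.50 × 10^5 PFU/mL / (480 PFU/mL) = 312.5
Step-2 factor = 312.5 / 25 = 12.5
v = 7.5 mL / 12.5 = 0.600 mL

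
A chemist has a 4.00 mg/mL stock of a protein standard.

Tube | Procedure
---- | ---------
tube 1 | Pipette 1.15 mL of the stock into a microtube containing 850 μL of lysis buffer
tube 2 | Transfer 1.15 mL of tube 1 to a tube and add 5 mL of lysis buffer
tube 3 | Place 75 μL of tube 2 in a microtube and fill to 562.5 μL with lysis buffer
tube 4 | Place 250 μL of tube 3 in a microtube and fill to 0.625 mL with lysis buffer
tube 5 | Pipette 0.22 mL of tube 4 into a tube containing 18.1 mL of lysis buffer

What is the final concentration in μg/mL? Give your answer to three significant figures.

0.275 μg/mL

Step 1: 1.15 mL + 850 μL = 2 mL total → factor 2/1.15 = 1.7391
Step 2: 1.15 mL + 5 mL = 6.15 mL total → factor 6.15/1.15 = 5.3478
Step 3: 75 μL brought to 562.5 μL → factor 562.5/75 = 7.5
Step 4: 250 μL brought to 0.625 mL → factor 625/250 = 2.5
Step 5: 0.22 mL + 18.1 mL = 18.32 mL total → factor 18.32/0.22 = 83.273
Overall dilution factor = 1.7391 × 5.3478 × 7.5 × 2.5 × 83.273 = 14522
Final = 4.00 mg/mL / 14522 = 0.0002755 mg/mL = 0.275 μg/mL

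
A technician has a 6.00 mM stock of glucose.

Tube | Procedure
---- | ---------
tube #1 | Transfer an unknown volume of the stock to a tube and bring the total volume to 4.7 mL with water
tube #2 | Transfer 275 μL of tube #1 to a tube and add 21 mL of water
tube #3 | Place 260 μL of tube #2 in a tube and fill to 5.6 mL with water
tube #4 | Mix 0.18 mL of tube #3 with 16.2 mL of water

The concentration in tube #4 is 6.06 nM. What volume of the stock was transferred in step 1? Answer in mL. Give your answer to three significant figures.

Step 1: v brought to 4.7 mL → factor = 4.7 mL/v
Step 2: 275 μL + 21 mL = 21275 μL total → factor 21275/275 = 77.364
Step 3: 260 μL brought to 5.6 mL → factor 5600/260 = 21.538
Step 4: 0.18 mL + 16.2 mL = 16.38 mL total → factor 16.38/0.18 = 91
Product of known-step factors = 1.5163 × 10^5
Overall factor = 6.00 mM / (6.06 nM) = 9.901 × 10^5
Step-1 factor = 9.901 × 10^5 / 1.5163 × 10^5 = 6.5296
v = 4.7 mL / 6.5296 = 0.720 mL

0.720 mL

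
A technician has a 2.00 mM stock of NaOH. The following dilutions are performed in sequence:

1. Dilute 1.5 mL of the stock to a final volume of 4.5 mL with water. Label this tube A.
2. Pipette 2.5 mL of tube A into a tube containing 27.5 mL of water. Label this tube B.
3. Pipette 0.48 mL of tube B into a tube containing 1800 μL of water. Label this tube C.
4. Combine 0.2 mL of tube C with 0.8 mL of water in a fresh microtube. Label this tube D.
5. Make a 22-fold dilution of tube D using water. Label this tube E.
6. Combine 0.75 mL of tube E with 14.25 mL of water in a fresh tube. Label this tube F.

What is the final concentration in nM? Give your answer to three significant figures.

5.32 nM

Step 1: 1.5 mL brought to 4.5 mL → factor 4.5/1.5 = 3
Step 2: 2.5 mL + 27.5 mL = 30 mL total → factor 30/2.5 = 12
Step 3: 0.48 mL + 1800 μL = 2.28 mL total → factor 2.28/0.48 = 4.75
Step 4: 0.2 mL + 0.8 mL = 1 mL total → factor 1/0.2 = 5
Step 5: 22-fold → factor 22
Step 6: 0.75 mL + 14.25 mL = 15 mL total → factor 15/0.75 = 20
Overall dilution factor = 3 × 12 × 4.75 × 5 × 22 × 20 = 3.762 × 10^5
Final = 2.00 mM / 3.762 × 10^5 = 5.316 × 10^-6 mM = 5.32 nM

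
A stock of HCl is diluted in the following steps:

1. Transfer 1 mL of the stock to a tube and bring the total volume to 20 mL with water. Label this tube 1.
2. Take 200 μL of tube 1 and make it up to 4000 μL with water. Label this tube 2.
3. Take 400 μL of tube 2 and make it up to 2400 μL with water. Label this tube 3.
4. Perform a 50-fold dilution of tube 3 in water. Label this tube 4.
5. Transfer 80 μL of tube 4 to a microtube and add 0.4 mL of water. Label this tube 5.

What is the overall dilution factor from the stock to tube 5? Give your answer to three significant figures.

7.20 × 10^5

Step 1: 1 mL brought to 20 mL → factor 20/1 = 20
Step 2: 200 μL brought to 4000 μL → factor 4000/200 = 20
Step 3: 400 μL brought to 2400 μL → factor 2400/400 = 6
Step 4: 50-fold → factor 50
Step 5: 80 μL + 0.4 mL = 480 μL total → factor 480/80 = 6
Overall dilution factor = 20 × 20 × 6 × 50 × 6 = 7.2 × 10^5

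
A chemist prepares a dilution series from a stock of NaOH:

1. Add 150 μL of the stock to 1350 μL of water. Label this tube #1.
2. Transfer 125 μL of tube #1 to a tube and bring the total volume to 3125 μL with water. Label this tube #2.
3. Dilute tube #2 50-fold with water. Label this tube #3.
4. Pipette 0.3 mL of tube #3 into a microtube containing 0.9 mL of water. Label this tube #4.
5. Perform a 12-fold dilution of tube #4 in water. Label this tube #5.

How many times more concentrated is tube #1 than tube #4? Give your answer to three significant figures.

5.00 × 10^3

Step 1: 150 μL + 1350 μL = 1500 μL total → factor 1500/150 = 10
Step 2: 125 μL brought to 3125 μL → factor 3125/125 = 25
Step 3: 50-fold → factor 50
Step 4: 0.3 mL + 0.9 mL = 1.2 mL total → factor 1.2/0.3 = 4
Dilution factor to tube #1 = 10; to tube #4 = 50000
[tube #1]/[tube #4] = (factor to tube #4)/(factor to tube #1) = 50000/10 = 5.00 × 10^3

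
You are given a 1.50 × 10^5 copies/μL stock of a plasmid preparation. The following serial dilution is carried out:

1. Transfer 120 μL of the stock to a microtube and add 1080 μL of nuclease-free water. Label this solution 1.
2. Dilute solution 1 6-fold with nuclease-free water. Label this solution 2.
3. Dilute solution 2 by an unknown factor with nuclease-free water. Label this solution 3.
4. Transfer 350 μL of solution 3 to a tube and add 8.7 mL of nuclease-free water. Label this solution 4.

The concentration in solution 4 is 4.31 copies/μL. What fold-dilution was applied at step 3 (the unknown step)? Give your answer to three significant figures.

Step 1: 120 μL + 1080 μL = 1200 μL total → factor 1200/120 = 10
Step 2: 6-fold → factor 6
Step 3: unknown factor x
Step 4: 350 μL + 8.7 mL = 9050 μL total → factor 9050/350 = 25.857
Product of known-step factors = 1551.4
Overall factor = 1.50 × 10^5 copies/μL / (4.31 copies/μL) = 34803
x = 34803 / 1551.4 = 22.4

22.4-fold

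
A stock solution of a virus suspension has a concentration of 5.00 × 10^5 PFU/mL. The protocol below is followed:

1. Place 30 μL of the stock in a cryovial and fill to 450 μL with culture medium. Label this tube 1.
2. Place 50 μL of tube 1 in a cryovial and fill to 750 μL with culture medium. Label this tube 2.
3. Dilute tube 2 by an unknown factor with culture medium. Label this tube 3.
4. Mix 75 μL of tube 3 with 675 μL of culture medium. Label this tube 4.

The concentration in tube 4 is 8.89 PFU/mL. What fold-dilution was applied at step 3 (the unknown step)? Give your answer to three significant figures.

Step 1: 30 μL brought to 450 μL → factor 450/30 = 15
Step 2: 50 μL brought to 750 μL → factor 750/50 = 15
Step 3: unknown factor x
Step 4: 75 μL + 675 μL = 750 μL total → factor 750/75 = 10
Product of known-step factors = 2250
Overall factor = 5.00 × 10^5 PFU/mL / (8.89 PFU/mL) = 56243
x = 56243 / 2250 = 25.0

25.0-fold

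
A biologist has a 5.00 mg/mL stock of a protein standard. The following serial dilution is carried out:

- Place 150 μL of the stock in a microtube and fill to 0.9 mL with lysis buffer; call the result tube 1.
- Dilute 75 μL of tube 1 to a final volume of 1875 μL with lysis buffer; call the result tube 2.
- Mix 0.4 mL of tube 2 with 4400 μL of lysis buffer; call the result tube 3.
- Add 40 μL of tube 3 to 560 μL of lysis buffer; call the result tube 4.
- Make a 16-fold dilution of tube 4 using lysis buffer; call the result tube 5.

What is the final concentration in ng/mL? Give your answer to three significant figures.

11.6 ng/mL

Step 1: 150 μL brought to 0.9 mL → factor 900/150 = 6
Step 2: 75 μL brought to 1875 μL → factor 1875/75 = 25
Step 3: 0.4 mL + 4400 μL = 4.8 mL total → factor 4.8/0.4 = 12
Step 4: 40 μL + 560 μL = 600 μL total → factor 600/40 = 15
Step 5: 16-fold → factor 16
Overall dilution factor = 6 × 25 × 12 × 15 × 16 = 4.32 × 10^5
Final = 5.00 mg/mL / 4.32 × 10^5 = 1.157 × 10^-5 mg/mL = 11.6 ng/mL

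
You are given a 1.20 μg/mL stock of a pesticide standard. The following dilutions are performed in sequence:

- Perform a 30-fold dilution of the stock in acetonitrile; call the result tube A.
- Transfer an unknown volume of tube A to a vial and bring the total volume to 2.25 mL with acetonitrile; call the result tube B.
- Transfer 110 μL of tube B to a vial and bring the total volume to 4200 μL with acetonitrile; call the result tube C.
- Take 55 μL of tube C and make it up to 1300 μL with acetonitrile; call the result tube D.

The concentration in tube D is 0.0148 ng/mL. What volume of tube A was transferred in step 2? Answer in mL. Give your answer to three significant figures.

Step 1: 30-fold → factor 30
Step 2: v brought to 2.25 mL → factor = 2.25 mL/v
Step 3: 110 μL brought to 4200 μL → factor 4200/110 = 38.182
Step 4: 55 μL brought to 1300 μL → factor 1300/55 = 23.636
Product of known-step factors = 27074
Overall factor = 1.20 μg/mL / (0.0148 ng/mL) = 81081
Step-2 factor = 81081 / 27074 = 2.9948
v = 2.25 mL / 2.9948 = 0.751 mL

0.751 mL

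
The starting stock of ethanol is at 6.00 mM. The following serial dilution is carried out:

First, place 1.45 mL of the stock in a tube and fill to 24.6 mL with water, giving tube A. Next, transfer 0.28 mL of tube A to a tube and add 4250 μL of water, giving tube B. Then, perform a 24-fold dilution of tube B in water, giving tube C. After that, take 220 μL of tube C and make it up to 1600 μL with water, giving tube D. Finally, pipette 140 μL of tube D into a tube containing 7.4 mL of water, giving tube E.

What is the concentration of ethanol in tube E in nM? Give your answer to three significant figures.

Step 1: 1.45 mL brought to 24.6 mL → factor 24.6/1.45 = 16.966
Step 2: 0.28 mL + 4250 μL = 4.53 mL total → factor 4.53/0.28 = 16.179
Step 3: 24-fold → factor 24
Step 4: 220 μL brought to 1600 μL → factor 1600/220 = 7.2727
Step 5: 140 μL + 7.4 mL = 7540 μL total → factor 7540/140 = 53.857
Overall dilution factor = 16.966 × 16.179 × 24 × 7.2727 × 53.857 = 2.5802 × 10^6
Final = 6.00 mM / 2.5802 × 10^6 = 2.325 × 10^-6 mM = 2.33 nM

2.33 nM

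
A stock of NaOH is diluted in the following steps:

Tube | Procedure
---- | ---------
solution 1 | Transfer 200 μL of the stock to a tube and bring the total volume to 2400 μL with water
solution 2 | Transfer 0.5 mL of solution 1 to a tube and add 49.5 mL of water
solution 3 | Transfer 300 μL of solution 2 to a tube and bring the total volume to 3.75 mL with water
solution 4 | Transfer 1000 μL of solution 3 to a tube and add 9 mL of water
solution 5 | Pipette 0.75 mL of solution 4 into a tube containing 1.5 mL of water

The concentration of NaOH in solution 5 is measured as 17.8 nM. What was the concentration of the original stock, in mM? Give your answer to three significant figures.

8.01 mM

Step 1: 200 μL brought to 2400 μL → factor 2400/200 = 12
Step 2: 0.5 mL + 49.5 mL = 50 mL total → factor 50/0.5 = 100
Step 3: 300 μL brought to 3.75 mL → factor 3750/300 = 12.5
Step 4: 1000 μL + 9 mL = 10000 μL total → factor 10000/1000 = 10
Step 5: 0.75 mL + 1.5 mL = 2.25 mL total → factor 2.25/0.75 = 3
Overall dilution factor = 12 × 100 × 12.5 × 10 × 3 = 4.5 × 10^5
Stock = 17.8 nM × 4.5 × 10^5 = 8.010 × 10^6 nM = 8.01 mM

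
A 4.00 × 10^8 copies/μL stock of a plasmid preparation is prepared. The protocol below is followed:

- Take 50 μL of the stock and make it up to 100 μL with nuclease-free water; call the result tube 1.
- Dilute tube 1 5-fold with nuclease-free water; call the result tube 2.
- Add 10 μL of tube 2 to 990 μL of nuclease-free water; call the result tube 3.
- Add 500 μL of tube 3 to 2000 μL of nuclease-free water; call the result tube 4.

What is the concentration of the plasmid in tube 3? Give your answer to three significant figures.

Step 1: 50 μL brought to 100 μL → factor 100/50 = 2
Step 2: 5-fold → factor 5
Step 3: 10 μL + 990 μL = 1000 μL total → factor 1000/10 = 100
Dilution factor through tube 3 = 2 × 5 × 100 = 1000
[tube 3] = 4.00 × 10^8 copies/μL / 1000 = 4.00 × 10^5 copies/μL

4.00 × 10^5 copies/μL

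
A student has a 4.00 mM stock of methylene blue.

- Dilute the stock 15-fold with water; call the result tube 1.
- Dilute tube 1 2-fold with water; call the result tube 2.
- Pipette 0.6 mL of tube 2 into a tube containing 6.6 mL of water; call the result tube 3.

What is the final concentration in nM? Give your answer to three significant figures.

Step 1: 15-fold → factor 15
Step 2: 2-fold → factor 2
Step 3: 0.6 mL + 6.6 mL = 7.2 mL total → factor 7.2/0.6 = 12
Overall dilution factor = 15 × 2 × 12 = 360
Final = 4.00 mM / 360 = 0.01111 mM = 1.11 × 10^4 nM

1.11 × 10^4 nM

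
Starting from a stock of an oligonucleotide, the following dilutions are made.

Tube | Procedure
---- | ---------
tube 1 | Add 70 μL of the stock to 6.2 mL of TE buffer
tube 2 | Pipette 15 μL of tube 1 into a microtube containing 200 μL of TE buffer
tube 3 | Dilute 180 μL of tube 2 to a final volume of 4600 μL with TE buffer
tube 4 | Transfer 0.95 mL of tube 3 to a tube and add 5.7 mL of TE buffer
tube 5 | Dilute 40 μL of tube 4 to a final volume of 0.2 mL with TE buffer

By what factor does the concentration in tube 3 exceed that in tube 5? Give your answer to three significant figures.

Step 1: 70 μL + 6.2 mL = 6270 μL total → factor 6270/70 = 89.571
Step 2: 15 μL + 200 μL = 215 μL total → factor 215/15 = 14.333
Step 3: 180 μL brought to 4600 μL → factor 4600/180 = 25.556
Step 4: 0.95 mL + 5.7 mL = 6.65 mL total → factor 6.65/0.95 = 7
Step 5: 40 μL brought to 0.2 mL → factor 200/40 = 5
Dilution factor to tube 3 = 32810; to tube 5 = 1.1483 × 10^6
[tube 3]/[tube 5] = (factor to tube 5)/(factor to tube 3) = 1.1483 × 10^6/32810 = 35.0

35.0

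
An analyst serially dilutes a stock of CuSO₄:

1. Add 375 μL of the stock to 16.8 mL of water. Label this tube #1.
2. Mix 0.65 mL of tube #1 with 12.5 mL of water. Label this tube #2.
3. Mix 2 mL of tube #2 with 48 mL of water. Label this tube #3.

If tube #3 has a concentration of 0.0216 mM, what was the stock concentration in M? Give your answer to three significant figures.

Step 1: 375 μL + 16.8 mL = 17175 μL total → factor 17175/375 = 45.8
Step 2: 0.65 mL + 12.5 mL = 13.15 mL total → factor 13.15/0.65 = 20.231
Step 3: 2 mL + 48 mL = 50 mL total → factor 50/2 = 25
Overall dilution factor = 45.8 × 20.231 × 25 = 23164
Stock = 0.0216 mM × 23164 = 500.3 mM = 0.500 M

0.500 M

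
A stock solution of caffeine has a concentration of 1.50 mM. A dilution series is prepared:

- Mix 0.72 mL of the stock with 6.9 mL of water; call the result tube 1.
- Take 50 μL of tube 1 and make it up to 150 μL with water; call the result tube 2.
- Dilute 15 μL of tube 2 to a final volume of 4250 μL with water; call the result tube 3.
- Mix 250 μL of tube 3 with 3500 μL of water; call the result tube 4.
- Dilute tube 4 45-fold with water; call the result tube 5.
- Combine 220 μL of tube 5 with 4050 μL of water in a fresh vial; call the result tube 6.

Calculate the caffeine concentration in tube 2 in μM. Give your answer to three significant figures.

Step 1: 0.72 mL + 6.9 mL = 7.62 mL total → factor 7.62/0.72 = 10.583
Step 2: 50 μL brought to 150 μL → factor 150/50 = 3
Dilution factor through tube 2 = 10.583 × 3 = 31.75
[tube 2] = 1.50 mM / 31.75 = 0.04724 mM = 47.2 μM

47.2 μM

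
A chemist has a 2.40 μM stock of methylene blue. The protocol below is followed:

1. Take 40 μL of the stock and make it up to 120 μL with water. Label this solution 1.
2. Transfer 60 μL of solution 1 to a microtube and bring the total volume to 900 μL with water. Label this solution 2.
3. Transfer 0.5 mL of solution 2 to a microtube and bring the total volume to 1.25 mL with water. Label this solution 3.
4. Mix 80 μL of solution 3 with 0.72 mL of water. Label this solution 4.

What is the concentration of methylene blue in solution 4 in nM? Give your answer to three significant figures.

Step 1: 40 μL brought to 120 μL → factor 120/40 = 3
Step 2: 60 μL brought to 900 μL → factor 900/60 = 15
Step 3: 0.5 mL brought to 1.25 mL → factor 1.25/0.5 = 2.5
Step 4: 80 μL + 0.72 mL = 800 μL total → factor 800/80 = 10
Overall dilution factor = 3 × 15 × 2.5 × 10 = 1125
Final = 2.40 μM / 1125 = 0.002133 μM = 2.13 nM

2.13 nM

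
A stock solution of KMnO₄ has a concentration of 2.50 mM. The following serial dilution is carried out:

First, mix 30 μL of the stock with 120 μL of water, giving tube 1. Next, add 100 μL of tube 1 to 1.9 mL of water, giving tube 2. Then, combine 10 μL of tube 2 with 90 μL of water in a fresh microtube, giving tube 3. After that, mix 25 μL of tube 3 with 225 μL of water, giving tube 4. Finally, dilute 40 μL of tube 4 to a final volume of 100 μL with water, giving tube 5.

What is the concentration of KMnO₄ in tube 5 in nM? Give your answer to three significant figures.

100 nM

Step 1: 30 μL + 120 μL = 150 μL total → factor 150/30 = 5
Step 2: 100 μL + 1.9 mL = 2000 μL total → factor 2000/100 = 20
Step 3: 10 μL + 90 μL = 100 μL total → factor 100/10 = 10
Step 4: 25 μL + 225 μL = 250 μL total → factor 250/25 = 10
Step 5: 40 μL brought to 100 μL → factor 100/40 = 2.5
Overall dilution factor = 5 × 20 × 10 × 10 × 2.5 = 25000
Final = 2.50 mM / 25000 = 0.0001000 mM = 100 nM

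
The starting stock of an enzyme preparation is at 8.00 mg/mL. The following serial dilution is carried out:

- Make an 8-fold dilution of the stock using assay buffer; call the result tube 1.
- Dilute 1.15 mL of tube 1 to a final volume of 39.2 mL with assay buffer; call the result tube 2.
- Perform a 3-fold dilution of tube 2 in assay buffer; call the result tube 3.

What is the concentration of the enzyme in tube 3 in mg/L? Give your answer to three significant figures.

9.78 mg/L

Step 1: 8-fold → factor 8
Step 2: 1.15 mL brought to 39.2 mL → factor 39.2/1.15 = 34.087
Step 3: 3-fold → factor 3
Overall dilution factor = 8 × 34.087 × 3 = 818.09
Final = 8.00 mg/mL / 818.09 = 0.009779 mg/mL = 9.78 mg/L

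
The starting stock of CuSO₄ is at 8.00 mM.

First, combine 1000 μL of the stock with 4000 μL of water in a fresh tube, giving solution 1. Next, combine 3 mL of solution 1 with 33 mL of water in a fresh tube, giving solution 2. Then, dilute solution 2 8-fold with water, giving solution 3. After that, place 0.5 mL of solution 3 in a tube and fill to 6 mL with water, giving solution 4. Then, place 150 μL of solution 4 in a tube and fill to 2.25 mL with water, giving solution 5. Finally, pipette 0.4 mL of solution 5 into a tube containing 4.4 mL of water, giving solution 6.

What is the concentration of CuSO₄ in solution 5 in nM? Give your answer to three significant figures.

Step 1: 1000 μL + 4000 μL = 5000 μL total → factor 5000/1000 = 5
Step 2: 3 mL + 33 mL = 36 mL total → factor 36/3 = 12
Step 3: 8-fold → factor 8
Step 4: 0.5 mL brought to 6 mL → factor 6/0.5 = 12
Step 5: 150 μL brought to 2.25 mL → factor 2250/150 = 15
Dilution factor through solution 5 = 5 × 12 × 8 × 12 × 15 = 86400
[solution 5] = 8.00 mM / 86400 = 9.259 × 10^-5 mM = 92.6 nM

92.6 nM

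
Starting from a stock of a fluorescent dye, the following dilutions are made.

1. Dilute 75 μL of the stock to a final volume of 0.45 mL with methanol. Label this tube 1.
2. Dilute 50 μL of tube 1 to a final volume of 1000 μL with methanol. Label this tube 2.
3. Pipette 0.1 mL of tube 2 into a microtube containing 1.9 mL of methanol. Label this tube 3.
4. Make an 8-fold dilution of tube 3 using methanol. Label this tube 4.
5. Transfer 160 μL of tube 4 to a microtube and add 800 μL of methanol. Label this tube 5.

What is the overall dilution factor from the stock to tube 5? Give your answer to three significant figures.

Step 1: 75 μL brought to 0.45 mL → factor 450/75 = 6
Step 2: 50 μL brought to 1000 μL → factor 1000/50 = 20
Step 3: 0.1 mL + 1.9 mL = 2 mL total → factor 2/0.1 = 20
Step 4: 8-fold → factor 8
Step 5: 160 μL + 800 μL = 960 μL total → factor 960/160 = 6
Overall dilution factor = 6 × 20 × 20 × 8 × 6 = 1.152 × 10^5

1.15 × 10^5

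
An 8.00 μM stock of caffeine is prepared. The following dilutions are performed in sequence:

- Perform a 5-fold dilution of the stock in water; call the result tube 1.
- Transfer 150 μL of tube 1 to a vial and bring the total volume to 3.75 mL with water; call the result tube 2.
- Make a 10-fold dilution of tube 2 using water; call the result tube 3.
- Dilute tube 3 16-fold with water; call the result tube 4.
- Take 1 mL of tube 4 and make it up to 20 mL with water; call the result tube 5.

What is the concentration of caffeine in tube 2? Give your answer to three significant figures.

0.0640 μM

Step 1: 5-fold → factor 5
Step 2: 150 μL brought to 3.75 mL → factor 3750/150 = 25
Dilution factor through tube 2 = 5 × 25 = 125
[tube 2] = 8.00 μM / 125 = 0.0640 μM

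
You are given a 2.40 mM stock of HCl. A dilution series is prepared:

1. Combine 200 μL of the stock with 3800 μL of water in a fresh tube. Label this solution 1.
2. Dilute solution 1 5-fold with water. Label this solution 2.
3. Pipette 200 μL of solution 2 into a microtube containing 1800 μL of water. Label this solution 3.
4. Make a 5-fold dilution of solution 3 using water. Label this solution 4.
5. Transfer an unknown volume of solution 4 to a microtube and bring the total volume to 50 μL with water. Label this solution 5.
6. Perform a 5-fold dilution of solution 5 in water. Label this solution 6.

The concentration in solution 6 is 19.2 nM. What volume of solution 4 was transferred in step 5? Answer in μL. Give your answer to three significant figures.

Step 1: 200 μL + 3800 μL = 4000 μL total → factor 4000/200 = 20
Step 2: 5-fold → factor 5
Step 3: 200 μL + 1800 μL = 2000 μL total → factor 2000/200 = 10
Step 4: 5-fold → factor 5
Step 5: v brought to 50 μL → factor = 50 μL/v
Step 6: 5-fold → factor 5
Product of known-step factors = 25000
Overall factor = 2.40 mM / (19.2 nM) = 1.25 × 10^5
Step-5 factor = 1.25 × 10^5 / 25000 = 5
v = 50 μL / 5 = 10.0 μL

10.0 μL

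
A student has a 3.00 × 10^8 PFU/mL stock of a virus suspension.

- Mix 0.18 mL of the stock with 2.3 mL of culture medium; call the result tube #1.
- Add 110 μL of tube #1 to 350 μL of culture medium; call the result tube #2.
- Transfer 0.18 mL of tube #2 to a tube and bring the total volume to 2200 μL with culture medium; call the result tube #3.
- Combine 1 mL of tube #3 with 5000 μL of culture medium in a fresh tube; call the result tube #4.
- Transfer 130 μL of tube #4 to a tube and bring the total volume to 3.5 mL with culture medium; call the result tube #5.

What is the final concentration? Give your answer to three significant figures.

2.64 × 10^3 PFU/mL

Step 1: 0.18 mL + 2.3 mL = 2.48 mL total → factor 2.48/0.18 = 13.778
Step 2: 110 μL + 350 μL = 460 μL total → factor 460/110 = 4.1818
Step 3: 0.18 mL brought to 2200 μL → factor 2.2/0.18 = 12.222
Step 4: 1 mL + 5000 μL = 6 mL total → factor 6/1 = 6
Step 5: 130 μL brought to 3.5 mL → factor 3500/130 = 26.923
Overall dilution factor = 13.778 × 4.1818 × 12.222 × 6 × 26.923 = 1.1375 × 10^5
Final = 3.00 × 10^8 PFU/mL / 1.1375 × 10^5 = 2.64 × 10^3 PFU/mL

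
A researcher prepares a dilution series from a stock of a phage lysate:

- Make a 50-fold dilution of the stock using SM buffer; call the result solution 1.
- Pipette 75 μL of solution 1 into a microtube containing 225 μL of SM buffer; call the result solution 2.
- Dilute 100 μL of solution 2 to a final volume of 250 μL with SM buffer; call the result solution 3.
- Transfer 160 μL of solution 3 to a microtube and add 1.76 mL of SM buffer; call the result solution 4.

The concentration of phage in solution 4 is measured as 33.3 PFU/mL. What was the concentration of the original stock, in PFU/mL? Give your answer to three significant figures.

Step 1: 50-fold → factor 50
Step 2: 75 μL + 225 μL = 300 μL total → factor 300/75 = 4
Step 3: 100 μL brought to 250 μL → factor 250/100 = 2.5
Step 4: 160 μL + 1.76 mL = 1920 μL total → factor 1920/160 = 12
Overall dilution factor = 50 × 4 × 2.5 × 12 = 6000
Stock = 33.3 PFU/mL × 6000 = 2.00 × 10^5 PFU/mL

2.00 × 10^5 PFU/mL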